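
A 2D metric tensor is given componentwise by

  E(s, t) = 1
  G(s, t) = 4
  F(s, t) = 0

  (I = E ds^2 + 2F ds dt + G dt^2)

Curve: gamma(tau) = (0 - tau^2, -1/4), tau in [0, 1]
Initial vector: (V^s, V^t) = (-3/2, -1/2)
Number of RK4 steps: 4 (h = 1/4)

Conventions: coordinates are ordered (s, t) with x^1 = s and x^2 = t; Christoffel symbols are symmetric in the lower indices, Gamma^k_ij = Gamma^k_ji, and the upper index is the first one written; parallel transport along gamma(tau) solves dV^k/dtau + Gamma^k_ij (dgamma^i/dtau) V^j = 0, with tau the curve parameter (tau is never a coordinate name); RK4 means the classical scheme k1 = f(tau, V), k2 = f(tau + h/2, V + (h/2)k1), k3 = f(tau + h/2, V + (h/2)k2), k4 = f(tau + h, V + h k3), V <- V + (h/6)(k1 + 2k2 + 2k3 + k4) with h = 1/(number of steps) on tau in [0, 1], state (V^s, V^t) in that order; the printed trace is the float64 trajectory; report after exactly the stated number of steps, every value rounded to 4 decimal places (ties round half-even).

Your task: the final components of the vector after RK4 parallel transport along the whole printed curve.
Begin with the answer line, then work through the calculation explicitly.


Answer: V^s = -1.5000, V^t = -0.5000

gamma'(tau) = (-2*tau, 0); f(tau, V)^k = -Gamma^k_ij(gamma(tau)) gamma'^i(tau) V^j; h = 1/4; intermediate values shown to 6 dp
curve data and Christoffel symbols at the stage parameters:
  tau = 0.000000: gamma = (0.000000, -0.250000), gamma' = (0.000000, 0.000000); Gamma_sss = 0.000000, Gamma_sst = 0.000000, Gamma_stt = 0.000000, Gamma_tss = 0.000000, Gamma_tst = 0.000000, Gamma_ttt = 0.000000
  tau = 0.125000: gamma = (-0.015625, -0.250000), gamma' = (-0.250000, 0.000000); Gamma_sss = 0.000000, Gamma_sst = 0.000000, Gamma_stt = 0.000000, Gamma_tss = 0.000000, Gamma_tst = 0.000000, Gamma_ttt = 0.000000
  tau = 0.250000: gamma = (-0.062500, -0.250000), gamma' = (-0.500000, 0.000000); Gamma_sss = 0.000000, Gamma_sst = 0.000000, Gamma_stt = 0.000000, Gamma_tss = 0.000000, Gamma_tst = 0.000000, Gamma_ttt = 0.000000
  tau = 0.375000: gamma = (-0.140625, -0.250000), gamma' = (-0.750000, 0.000000); Gamma_sss = 0.000000, Gamma_sst = 0.000000, Gamma_stt = 0.000000, Gamma_tss = 0.000000, Gamma_tst = 0.000000, Gamma_ttt = 0.000000
  tau = 0.500000: gamma = (-0.250000, -0.250000), gamma' = (-1.000000, 0.000000); Gamma_sss = 0.000000, Gamma_sst = 0.000000, Gamma_stt = 0.000000, Gamma_tss = 0.000000, Gamma_tst = 0.000000, Gamma_ttt = 0.000000
  tau = 0.625000: gamma = (-0.390625, -0.250000), gamma' = (-1.250000, 0.000000); Gamma_sss = 0.000000, Gamma_sst = 0.000000, Gamma_stt = 0.000000, Gamma_tss = 0.000000, Gamma_tst = 0.000000, Gamma_ttt = 0.000000
  tau = 0.750000: gamma = (-0.562500, -0.250000), gamma' = (-1.500000, 0.000000); Gamma_sss = 0.000000, Gamma_sst = 0.000000, Gamma_stt = 0.000000, Gamma_tss = 0.000000, Gamma_tst = 0.000000, Gamma_ttt = 0.000000
  tau = 0.875000: gamma = (-0.765625, -0.250000), gamma' = (-1.750000, 0.000000); Gamma_sss = 0.000000, Gamma_sst = 0.000000, Gamma_stt = 0.000000, Gamma_tss = 0.000000, Gamma_tst = 0.000000, Gamma_ttt = 0.000000
  tau = 1.000000: gamma = (-1.000000, -0.250000), gamma' = (-2.000000, 0.000000); Gamma_sss = 0.000000, Gamma_sst = 0.000000, Gamma_stt = 0.000000, Gamma_tss = 0.000000, Gamma_tst = 0.000000, Gamma_ttt = 0.000000
step 0: V^s = -1.5000, V^t = -0.5000
step 1: k1 = (0.000000, 0.000000), k2 = (0.000000, 0.000000), k3 = (0.000000, 0.000000), k4 = (0.000000, 0.000000); V <- V + (h/6)(k1 + 2k2 + 2k3 + k4): V^s = -1.5000, V^t = -0.5000
step 2: k1 = (0.000000, 0.000000), k2 = (0.000000, 0.000000), k3 = (0.000000, 0.000000), k4 = (0.000000, 0.000000); V <- V + (h/6)(k1 + 2k2 + 2k3 + k4): V^s = -1.5000, V^t = -0.5000
step 3: k1 = (0.000000, 0.000000), k2 = (0.000000, 0.000000), k3 = (0.000000, 0.000000), k4 = (0.000000, 0.000000); V <- V + (h/6)(k1 + 2k2 + 2k3 + k4): V^s = -1.5000, V^t = -0.5000
step 4: k1 = (0.000000, 0.000000), k2 = (0.000000, 0.000000), k3 = (0.000000, 0.000000), k4 = (0.000000, 0.000000); V <- V + (h/6)(k1 + 2k2 + 2k3 + k4): V^s = -1.5000, V^t = -0.5000


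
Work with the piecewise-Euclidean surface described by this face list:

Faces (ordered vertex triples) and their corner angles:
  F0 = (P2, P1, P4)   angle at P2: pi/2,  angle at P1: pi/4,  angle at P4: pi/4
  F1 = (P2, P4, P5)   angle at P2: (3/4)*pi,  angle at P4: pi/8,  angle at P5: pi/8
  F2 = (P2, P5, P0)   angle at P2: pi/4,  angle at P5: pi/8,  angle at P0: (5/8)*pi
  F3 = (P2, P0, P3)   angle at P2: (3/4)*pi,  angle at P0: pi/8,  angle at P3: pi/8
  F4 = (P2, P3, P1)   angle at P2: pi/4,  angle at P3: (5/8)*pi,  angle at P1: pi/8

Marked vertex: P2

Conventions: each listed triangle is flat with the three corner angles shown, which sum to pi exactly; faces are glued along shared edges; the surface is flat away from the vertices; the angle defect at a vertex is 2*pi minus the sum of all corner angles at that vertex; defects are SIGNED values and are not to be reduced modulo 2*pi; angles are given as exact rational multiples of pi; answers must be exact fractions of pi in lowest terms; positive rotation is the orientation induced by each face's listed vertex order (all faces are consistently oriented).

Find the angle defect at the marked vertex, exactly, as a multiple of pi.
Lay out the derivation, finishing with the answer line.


Sum of corner angles at P2: (5/2)*pi
defect = 2*pi - (5/2)*pi

Answer: defect(P2) = -pi/2


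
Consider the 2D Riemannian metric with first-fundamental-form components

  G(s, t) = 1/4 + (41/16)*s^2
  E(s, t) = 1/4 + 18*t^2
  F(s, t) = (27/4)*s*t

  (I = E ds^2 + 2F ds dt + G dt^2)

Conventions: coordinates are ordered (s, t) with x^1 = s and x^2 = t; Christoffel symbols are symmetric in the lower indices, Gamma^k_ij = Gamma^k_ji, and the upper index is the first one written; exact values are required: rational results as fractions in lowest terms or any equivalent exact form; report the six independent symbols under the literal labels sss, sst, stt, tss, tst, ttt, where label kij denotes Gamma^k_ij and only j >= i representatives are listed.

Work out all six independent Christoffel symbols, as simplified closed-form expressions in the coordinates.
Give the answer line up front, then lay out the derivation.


Answer: Gamma_sss = 4860*s*t^2/(36*s^2*t^2 + 41*s^2 + 288*t^2 + 4), Gamma_sst = (1845*s^2*t + 288*t)/(36*s^2*t^2 + 41*s^2 + 288*t^2 + 4), Gamma_stt = (2747*s^3 + 268*s)/(144*s^2*t^2 + 164*s^2 + 1152*t^2 + 16), Gamma_tss = (-12960*t^3 - 180*t)/(36*s^2*t^2 + 41*s^2 + 288*t^2 + 4), Gamma_tst = (-4824*s*t^2 + 41*s)/(36*s^2*t^2 + 41*s^2 + 288*t^2 + 4), Gamma_ttt = -1809*s^2*t/(36*s^2*t^2 + 41*s^2 + 288*t^2 + 4)

E = 1/4 + 18*t^2; F = (27/4)*s*t; G = 1/4 + (41/16)*s^2
Gamma^k_ij = (1/2) g^{kl} (d_i g_jl + d_j g_il - d_l g_ij), with g^inv = (1/(EG-F^2)) [[G, -F], [-F, E]]
first partials: E_s = 0, E_t = 36*t, F_s = (27/4)*t, F_t = (27/4)*s, G_s = (41/8)*s, G_t = 0
D = EG - F^2 = 1/16 + (9/2)*t^2 + (41/64)*s^2 + (9/16)*s^2*t^2
expanded: Gamma^s_ss = (G E_s - 2F F_s + F E_t)/(2D), Gamma^s_st = (G E_t - F G_s)/(2D), Gamma^s_tt = (2G F_t - G G_s - F G_t)/(2D), Gamma^t_ss = (2E F_s - E E_t - F E_s)/(2D), Gamma^t_st = (E G_s - F E_t)/(2D), Gamma^t_tt = (E G_t - 2F F_t + F G_s)/(2D); substitute and cancel common factors


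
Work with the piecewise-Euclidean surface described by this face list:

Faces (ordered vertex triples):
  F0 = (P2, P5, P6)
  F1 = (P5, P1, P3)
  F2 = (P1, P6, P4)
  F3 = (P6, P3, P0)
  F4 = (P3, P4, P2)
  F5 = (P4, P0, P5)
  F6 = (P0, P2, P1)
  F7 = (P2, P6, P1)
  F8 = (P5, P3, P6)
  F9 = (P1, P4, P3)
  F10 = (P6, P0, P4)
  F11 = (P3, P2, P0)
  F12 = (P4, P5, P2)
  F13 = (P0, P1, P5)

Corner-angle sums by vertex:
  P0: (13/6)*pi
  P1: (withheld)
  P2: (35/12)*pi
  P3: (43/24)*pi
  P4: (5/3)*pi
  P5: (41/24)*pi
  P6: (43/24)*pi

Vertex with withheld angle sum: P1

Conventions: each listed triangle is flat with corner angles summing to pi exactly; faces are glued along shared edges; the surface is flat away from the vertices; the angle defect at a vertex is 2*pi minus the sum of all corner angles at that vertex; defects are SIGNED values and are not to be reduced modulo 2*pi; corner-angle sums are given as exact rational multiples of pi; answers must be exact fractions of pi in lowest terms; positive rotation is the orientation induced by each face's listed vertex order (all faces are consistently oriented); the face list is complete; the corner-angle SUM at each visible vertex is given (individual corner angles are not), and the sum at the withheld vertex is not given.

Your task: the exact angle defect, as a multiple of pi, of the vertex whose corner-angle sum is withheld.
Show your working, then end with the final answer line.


V = 7, E = 21, F = 14; chi = V - E + F = 0
Gauss-Bonnet: total defect = 2*pi*chi = 0; visible defects sum to -pi/24

Answer: defect(P1) = pi/24


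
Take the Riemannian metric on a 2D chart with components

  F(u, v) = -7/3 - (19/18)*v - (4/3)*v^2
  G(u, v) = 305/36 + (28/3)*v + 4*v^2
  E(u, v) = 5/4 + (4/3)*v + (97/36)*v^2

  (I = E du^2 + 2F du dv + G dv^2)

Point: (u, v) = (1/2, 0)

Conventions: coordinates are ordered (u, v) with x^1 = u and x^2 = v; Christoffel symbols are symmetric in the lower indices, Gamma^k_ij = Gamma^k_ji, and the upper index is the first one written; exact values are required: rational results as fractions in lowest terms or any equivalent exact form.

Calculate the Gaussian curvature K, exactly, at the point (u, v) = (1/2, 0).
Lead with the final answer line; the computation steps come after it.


Answer: K = -162836/549081

E = 5/4, F = -7/3, G = 305/36, EG - F^2 = 247/48 at the point
E_u = 0, E_v = 4/3, F_u = 0, F_v = -19/18, G_u = 0, G_v = 28/3
E_vv = 97/18, F_uv = 0, G_uu = 0
Using the Brioschi determinant formula for K from the metric derivatives:
M1 = [[-E_vv/2 + F_uv - G_uu/2, E_u/2, F_u - E_v/2], [F_v - G_u/2, E, F], [G_v/2, F, G]] = [[-97/36, 0, -2/3], [-19/18, 5/4, -7/3], [14/3, -7/3, 305/36]]; det M1 = -60229/5184
M2 = [[0, E_v/2, G_u/2], [E_v/2, E, F], [G_u/2, F, G]] = [[0, 2/3, 0], [2/3, 5/4, -7/3], [0, -7/3, 305/36]]; det M2 = -305/81
det M1 - det M2 = -40709/5184; K = -40709/5184 / (247/48)^2 = -162836/549081


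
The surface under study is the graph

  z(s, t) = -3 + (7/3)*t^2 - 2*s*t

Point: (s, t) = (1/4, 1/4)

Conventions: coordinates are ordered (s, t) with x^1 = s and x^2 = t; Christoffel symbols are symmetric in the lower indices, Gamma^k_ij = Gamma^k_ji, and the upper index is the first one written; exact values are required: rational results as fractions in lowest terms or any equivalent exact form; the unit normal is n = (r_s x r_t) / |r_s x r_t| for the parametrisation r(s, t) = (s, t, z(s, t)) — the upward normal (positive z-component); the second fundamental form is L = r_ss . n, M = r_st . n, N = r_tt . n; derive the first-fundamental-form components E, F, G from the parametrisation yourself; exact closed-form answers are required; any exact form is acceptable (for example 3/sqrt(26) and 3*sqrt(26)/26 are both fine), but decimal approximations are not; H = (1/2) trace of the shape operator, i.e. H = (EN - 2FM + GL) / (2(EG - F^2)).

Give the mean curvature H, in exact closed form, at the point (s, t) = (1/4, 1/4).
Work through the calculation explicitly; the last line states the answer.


z_s = -1/2, z_t = 2/3, z_ss = 0, z_st = -2, z_tt = 14/3
E = 5/4, F = -1/3, G = 13/9; answer radicand W^2 = 61/36
unnormalised second-form numerators: l = 0, m = -2, n = 14/3; L = l/sqrt(61/36), and similarly M = m/sqrt(W^2), N = n/sqrt(W^2)
H = (E*n - 2*F*m + G*l) / (2*(EG - F^2)*sqrt(W^2)); E*n - 2*F*m + G*l = 9/2, EG - F^2 = 61/36, so H = (81/61)/sqrt(61/36)

Answer: H = 486*sqrt(61)/3721


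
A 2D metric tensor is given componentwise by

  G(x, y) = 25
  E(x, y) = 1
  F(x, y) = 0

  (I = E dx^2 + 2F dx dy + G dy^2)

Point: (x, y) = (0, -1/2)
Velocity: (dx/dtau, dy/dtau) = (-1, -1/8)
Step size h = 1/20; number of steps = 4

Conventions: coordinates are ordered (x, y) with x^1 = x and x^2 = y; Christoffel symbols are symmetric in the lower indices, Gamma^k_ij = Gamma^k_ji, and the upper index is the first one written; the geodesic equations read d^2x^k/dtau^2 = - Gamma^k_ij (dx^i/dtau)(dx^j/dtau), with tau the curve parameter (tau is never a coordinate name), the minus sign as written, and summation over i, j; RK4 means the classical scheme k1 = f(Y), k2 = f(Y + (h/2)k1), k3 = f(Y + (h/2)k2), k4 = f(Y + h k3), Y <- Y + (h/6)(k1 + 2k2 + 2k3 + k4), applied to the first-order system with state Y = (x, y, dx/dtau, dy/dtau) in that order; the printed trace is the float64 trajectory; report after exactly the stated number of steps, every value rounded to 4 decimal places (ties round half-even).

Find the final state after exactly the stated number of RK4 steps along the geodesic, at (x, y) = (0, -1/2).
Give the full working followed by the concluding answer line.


f(Y) = (dx/dtau, dy/dtau, -Gamma^x_ij Y'^i Y'^j, -Gamma^y_ij Y'^i Y'^j) with the Gammas evaluated at the stage position; h = 0.050000; intermediate values shown to 6 dp
step 0: x = 0.0000, y = -0.5000, dx/dtau = -1.0000, dy/dtau = -0.1250
step 1:
  k1: at (x, y) = (0.000000, -0.500000), (dx/dtau, dy/dtau) = (-1.000000, -0.125000); Gamma_xxx = 0.000000, Gamma_xxy = 0.000000, Gamma_xyy = 0.000000, Gamma_yxx = 0.000000, Gamma_yxy = 0.000000, Gamma_yyy = 0.000000; k1 = (-1.000000, -0.125000, 0.000000, 0.000000)
  k2: at (x, y) = (-0.025000, -0.503125), (dx/dtau, dy/dtau) = (-1.000000, -0.125000); Gamma_xxx = 0.000000, Gamma_xxy = 0.000000, Gamma_xyy = 0.000000, Gamma_yxx = 0.000000, Gamma_yxy = 0.000000, Gamma_yyy = 0.000000; k2 = (-1.000000, -0.125000, 0.000000, 0.000000)
  k3: at (x, y) = (-0.025000, -0.503125), (dx/dtau, dy/dtau) = (-1.000000, -0.125000); Gamma_xxx = 0.000000, Gamma_xxy = 0.000000, Gamma_xyy = 0.000000, Gamma_yxx = 0.000000, Gamma_yxy = 0.000000, Gamma_yyy = 0.000000; k3 = (-1.000000, -0.125000, 0.000000, 0.000000)
  k4: at (x, y) = (-0.050000, -0.506250), (dx/dtau, dy/dtau) = (-1.000000, -0.125000); Gamma_xxx = 0.000000, Gamma_xxy = 0.000000, Gamma_xyy = 0.000000, Gamma_yxx = 0.000000, Gamma_yxy = 0.000000, Gamma_yyy = 0.000000; k4 = (-1.000000, -0.125000, 0.000000, 0.000000)
  Y <- Y + (h/6)(k1 + 2k2 + 2k3 + k4): x = -0.0500, y = -0.5062, dx/dtau = -1.0000, dy/dtau = -0.1250
step 2:
  k1: at (x, y) = (-0.050000, -0.506250), (dx/dtau, dy/dtau) = (-1.000000, -0.125000); Gamma_xxx = 0.000000, Gamma_xxy = 0.000000, Gamma_xyy = 0.000000, Gamma_yxx = 0.000000, Gamma_yxy = 0.000000, Gamma_yyy = 0.000000; k1 = (-1.000000, -0.125000, 0.000000, 0.000000)
  k2: at (x, y) = (-0.075000, -0.509375), (dx/dtau, dy/dtau) = (-1.000000, -0.125000); Gamma_xxx = 0.000000, Gamma_xxy = 0.000000, Gamma_xyy = 0.000000, Gamma_yxx = 0.000000, Gamma_yxy = 0.000000, Gamma_yyy = 0.000000; k2 = (-1.000000, -0.125000, 0.000000, 0.000000)
  k3: at (x, y) = (-0.075000, -0.509375), (dx/dtau, dy/dtau) = (-1.000000, -0.125000); Gamma_xxx = 0.000000, Gamma_xxy = 0.000000, Gamma_xyy = 0.000000, Gamma_yxx = 0.000000, Gamma_yxy = 0.000000, Gamma_yyy = 0.000000; k3 = (-1.000000, -0.125000, 0.000000, 0.000000)
  k4: at (x, y) = (-0.100000, -0.512500), (dx/dtau, dy/dtau) = (-1.000000, -0.125000); Gamma_xxx = 0.000000, Gamma_xxy = 0.000000, Gamma_xyy = 0.000000, Gamma_yxx = 0.000000, Gamma_yxy = 0.000000, Gamma_yyy = 0.000000; k4 = (-1.000000, -0.125000, 0.000000, 0.000000)
  Y <- Y + (h/6)(k1 + 2k2 + 2k3 + k4): x = -0.1000, y = -0.5125, dx/dtau = -1.0000, dy/dtau = -0.1250
step 3:
  k1: at (x, y) = (-0.100000, -0.512500), (dx/dtau, dy/dtau) = (-1.000000, -0.125000); Gamma_xxx = 0.000000, Gamma_xxy = 0.000000, Gamma_xyy = 0.000000, Gamma_yxx = 0.000000, Gamma_yxy = 0.000000, Gamma_yyy = 0.000000; k1 = (-1.000000, -0.125000, 0.000000, 0.000000)
  k2: at (x, y) = (-0.125000, -0.515625), (dx/dtau, dy/dtau) = (-1.000000, -0.125000); Gamma_xxx = 0.000000, Gamma_xxy = 0.000000, Gamma_xyy = 0.000000, Gamma_yxx = 0.000000, Gamma_yxy = 0.000000, Gamma_yyy = 0.000000; k2 = (-1.000000, -0.125000, 0.000000, 0.000000)
  k3: at (x, y) = (-0.125000, -0.515625), (dx/dtau, dy/dtau) = (-1.000000, -0.125000); Gamma_xxx = 0.000000, Gamma_xxy = 0.000000, Gamma_xyy = 0.000000, Gamma_yxx = 0.000000, Gamma_yxy = 0.000000, Gamma_yyy = 0.000000; k3 = (-1.000000, -0.125000, 0.000000, 0.000000)
  k4: at (x, y) = (-0.150000, -0.518750), (dx/dtau, dy/dtau) = (-1.000000, -0.125000); Gamma_xxx = 0.000000, Gamma_xxy = 0.000000, Gamma_xyy = 0.000000, Gamma_yxx = 0.000000, Gamma_yxy = 0.000000, Gamma_yyy = 0.000000; k4 = (-1.000000, -0.125000, 0.000000, 0.000000)
  Y <- Y + (h/6)(k1 + 2k2 + 2k3 + k4): x = -0.1500, y = -0.5187, dx/dtau = -1.0000, dy/dtau = -0.1250
step 4:
  k1: at (x, y) = (-0.150000, -0.518750), (dx/dtau, dy/dtau) = (-1.000000, -0.125000); Gamma_xxx = 0.000000, Gamma_xxy = 0.000000, Gamma_xyy = 0.000000, Gamma_yxx = 0.000000, Gamma_yxy = 0.000000, Gamma_yyy = 0.000000; k1 = (-1.000000, -0.125000, 0.000000, 0.000000)
  k2: at (x, y) = (-0.175000, -0.521875), (dx/dtau, dy/dtau) = (-1.000000, -0.125000); Gamma_xxx = 0.000000, Gamma_xxy = 0.000000, Gamma_xyy = 0.000000, Gamma_yxx = 0.000000, Gamma_yxy = 0.000000, Gamma_yyy = 0.000000; k2 = (-1.000000, -0.125000, 0.000000, 0.000000)
  k3: at (x, y) = (-0.175000, -0.521875), (dx/dtau, dy/dtau) = (-1.000000, -0.125000); Gamma_xxx = 0.000000, Gamma_xxy = 0.000000, Gamma_xyy = 0.000000, Gamma_yxx = 0.000000, Gamma_yxy = 0.000000, Gamma_yyy = 0.000000; k3 = (-1.000000, -0.125000, 0.000000, 0.000000)
  k4: at (x, y) = (-0.200000, -0.525000), (dx/dtau, dy/dtau) = (-1.000000, -0.125000); Gamma_xxx = 0.000000, Gamma_xxy = 0.000000, Gamma_xyy = 0.000000, Gamma_yxx = 0.000000, Gamma_yxy = 0.000000, Gamma_yyy = 0.000000; k4 = (-1.000000, -0.125000, 0.000000, 0.000000)
  Y <- Y + (h/6)(k1 + 2k2 + 2k3 + k4): x = -0.2000, y = -0.5250, dx/dtau = -1.0000, dy/dtau = -0.1250

Answer: x = -0.2000, y = -0.5250, dx/dtau = -1.0000, dy/dtau = -0.1250


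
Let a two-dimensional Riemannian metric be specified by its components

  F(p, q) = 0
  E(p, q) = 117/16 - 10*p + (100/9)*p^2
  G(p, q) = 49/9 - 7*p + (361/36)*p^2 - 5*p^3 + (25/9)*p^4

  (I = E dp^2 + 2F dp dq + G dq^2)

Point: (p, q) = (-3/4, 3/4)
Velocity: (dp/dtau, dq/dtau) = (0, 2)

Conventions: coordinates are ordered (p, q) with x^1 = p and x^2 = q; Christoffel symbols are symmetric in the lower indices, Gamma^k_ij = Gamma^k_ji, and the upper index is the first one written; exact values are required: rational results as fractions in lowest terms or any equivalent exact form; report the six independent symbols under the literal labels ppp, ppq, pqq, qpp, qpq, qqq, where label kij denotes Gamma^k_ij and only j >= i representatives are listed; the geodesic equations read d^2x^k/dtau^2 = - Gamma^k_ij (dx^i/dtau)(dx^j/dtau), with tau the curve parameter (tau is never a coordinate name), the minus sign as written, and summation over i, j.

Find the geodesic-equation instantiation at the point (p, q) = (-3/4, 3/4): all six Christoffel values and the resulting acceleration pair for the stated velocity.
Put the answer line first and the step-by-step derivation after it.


Answer: Gamma_ppp = -640/1011, Gamma_ppq = 0, Gamma_pqq = 844/1011, Gamma_qpp = 0, Gamma_qpq = -192/211, Gamma_qqq = 0; accelerations (d^2p/dtau^2, d^2q/dtau^2) = (-3376/1011, 0)

E = 337/16, F = 0, G = 44521/2304 at the point
E_p = -80/3, E_q = 0, F_p = 0, F_q = 0, G_p = -211/6, G_q = 0
EG - F^2 = 15003577/36864;  g^inv = (36864/15003577) * [[44521/2304, 0], [0, 337/16]]
first-kind symbols [ij,l] = (1/2)(d_i g_jl + d_j g_il - d_l g_ij): [pp,p] = E_p/2 = -40/3, [pp,q] = F_p - E_q/2 = 0, [pq,p] = E_q/2 = 0, [pq,q] = G_p/2 = -211/12, [qq,p] = F_q - G_p/2 = 211/12, [qq,q] = G_q/2 = 0
Gamma^p_ij = (G*[ij,p] - F*[ij,q])/(EG - F^2), Gamma^q_ij = (E*[ij,q] - F*[ij,p])/(EG - F^2)
Gamma_ppp = -640/1011, Gamma_ppq = 0, Gamma_pqq = 844/1011, Gamma_qpp = 0, Gamma_qpq = -192/211, Gamma_qqq = 0
d^2p/dtau^2 = -(Gamma_ppp*(0)^2 + 2*Gamma_ppq*(0)*(2) + Gamma_pqq*(2)^2) = -3376/1011
d^2q/dtau^2 = -(Gamma_qpp*(0)^2 + 2*Gamma_qpq*(0)*(2) + Gamma_qqq*(2)^2) = 0


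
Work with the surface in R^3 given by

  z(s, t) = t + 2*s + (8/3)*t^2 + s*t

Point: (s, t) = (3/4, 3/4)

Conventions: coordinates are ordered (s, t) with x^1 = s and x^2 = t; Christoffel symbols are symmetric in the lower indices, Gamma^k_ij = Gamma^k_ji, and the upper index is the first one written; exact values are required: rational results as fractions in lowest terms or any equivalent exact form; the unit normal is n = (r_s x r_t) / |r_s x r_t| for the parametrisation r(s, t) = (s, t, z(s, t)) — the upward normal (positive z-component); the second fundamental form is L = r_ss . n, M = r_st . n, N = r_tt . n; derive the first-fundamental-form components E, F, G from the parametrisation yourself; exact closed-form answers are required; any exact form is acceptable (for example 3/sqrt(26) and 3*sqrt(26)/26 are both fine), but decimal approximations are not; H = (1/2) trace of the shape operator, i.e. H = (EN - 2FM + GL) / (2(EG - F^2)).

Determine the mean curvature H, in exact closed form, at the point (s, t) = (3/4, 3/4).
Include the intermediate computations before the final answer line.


z_s = 11/4, z_t = 23/4, z_ss = 0, z_st = 1, z_tt = 16/3
E = 137/16, F = 253/16, G = 545/16; answer radicand W^2 = 333/8
unnormalised second-form numerators: l = 0, m = 1, n = 16/3; L = l/sqrt(333/8), and similarly M = m/sqrt(W^2), N = n/sqrt(W^2)
H = (E*n - 2*F*m + G*l) / (2*(EG - F^2)*sqrt(W^2)); E*n - 2*F*m + G*l = 337/24, EG - F^2 = 333/8, so H = (337/1998)/sqrt(333/8)

Answer: H = 337*sqrt(74)/110889


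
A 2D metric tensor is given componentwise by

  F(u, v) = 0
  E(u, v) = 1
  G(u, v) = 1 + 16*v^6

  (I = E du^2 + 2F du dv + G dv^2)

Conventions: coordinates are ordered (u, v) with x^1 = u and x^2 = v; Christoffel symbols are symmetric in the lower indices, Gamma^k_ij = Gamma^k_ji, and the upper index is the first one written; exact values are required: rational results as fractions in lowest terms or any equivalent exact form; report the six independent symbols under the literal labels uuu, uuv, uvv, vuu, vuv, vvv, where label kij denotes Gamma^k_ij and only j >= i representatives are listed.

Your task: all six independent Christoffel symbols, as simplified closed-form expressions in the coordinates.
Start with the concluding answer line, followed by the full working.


Answer: Gamma_uuu = 0, Gamma_uuv = 0, Gamma_uvv = 0, Gamma_vuu = 0, Gamma_vuv = 0, Gamma_vvv = 48*v^5/(16*v^6 + 1)

E = 1; F = 0; G = 1 + 16*v^6
Gamma^k_ij = (1/2) g^{kl} (d_i g_jl + d_j g_il - d_l g_ij), with g^inv = (1/(EG-F^2)) [[G, -F], [-F, E]]
first partials: E_u = 0, E_v = 0, F_u = 0, F_v = 0, G_u = 0, G_v = 96*v^5
D = EG - F^2 = 1 + 16*v^6
expanded: Gamma^u_uu = (G E_u - 2F F_u + F E_v)/(2D), Gamma^u_uv = (G E_v - F G_u)/(2D), Gamma^u_vv = (2G F_v - G G_u - F G_v)/(2D), Gamma^v_uu = (2E F_u - E E_v - F E_u)/(2D), Gamma^v_uv = (E G_u - F E_v)/(2D), Gamma^v_vv = (E G_v - 2F F_v + F G_u)/(2D); substitute and cancel common factors


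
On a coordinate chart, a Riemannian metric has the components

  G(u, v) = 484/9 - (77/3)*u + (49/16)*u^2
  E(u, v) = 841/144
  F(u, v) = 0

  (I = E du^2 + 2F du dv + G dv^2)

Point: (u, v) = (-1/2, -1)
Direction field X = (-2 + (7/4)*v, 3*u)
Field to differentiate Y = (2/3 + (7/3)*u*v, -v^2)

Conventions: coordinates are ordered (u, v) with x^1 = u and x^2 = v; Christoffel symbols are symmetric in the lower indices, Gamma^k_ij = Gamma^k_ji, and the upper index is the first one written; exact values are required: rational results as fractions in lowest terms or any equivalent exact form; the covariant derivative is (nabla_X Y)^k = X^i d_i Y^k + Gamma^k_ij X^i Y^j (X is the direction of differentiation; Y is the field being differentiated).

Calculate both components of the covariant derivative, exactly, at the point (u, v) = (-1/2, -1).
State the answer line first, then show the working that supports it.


Answer: (nabla_X Y)^u = 47733/3364, (nabla_X Y)^v = -633/197

E = 841/144, F = 0, G = 38809/576 at the point
E_u = 0, E_v = 0, F_u = 0, F_v = 0, G_u = -1379/48, G_v = 0
EG - F^2 = 32638369/82944;  g^inv = (82944/32638369) * [[38809/576, 0], [0, 841/144]]
first-kind symbols [ij,l] = (1/2)(d_i g_jl + d_j g_il - d_l g_ij): [uu,u] = E_u/2 = 0, [uu,v] = F_u - E_v/2 = 0, [uv,u] = E_v/2 = 0, [uv,v] = G_u/2 = -1379/96, [vv,u] = F_v - G_u/2 = 1379/96, [vv,v] = G_v/2 = 0
Gamma^u_ij = (G*[ij,u] - F*[ij,v])/(EG - F^2), Gamma^v_ij = (E*[ij,v] - F*[ij,u])/(EG - F^2)
Gamma_uuu = 0, Gamma_uuv = 0, Gamma_uvv = 4137/1682, Gamma_vuu = 0, Gamma_vuv = -42/197, Gamma_vvv = 0
X = (-15/4, -3/2), Y = (11/6, -1) at the point


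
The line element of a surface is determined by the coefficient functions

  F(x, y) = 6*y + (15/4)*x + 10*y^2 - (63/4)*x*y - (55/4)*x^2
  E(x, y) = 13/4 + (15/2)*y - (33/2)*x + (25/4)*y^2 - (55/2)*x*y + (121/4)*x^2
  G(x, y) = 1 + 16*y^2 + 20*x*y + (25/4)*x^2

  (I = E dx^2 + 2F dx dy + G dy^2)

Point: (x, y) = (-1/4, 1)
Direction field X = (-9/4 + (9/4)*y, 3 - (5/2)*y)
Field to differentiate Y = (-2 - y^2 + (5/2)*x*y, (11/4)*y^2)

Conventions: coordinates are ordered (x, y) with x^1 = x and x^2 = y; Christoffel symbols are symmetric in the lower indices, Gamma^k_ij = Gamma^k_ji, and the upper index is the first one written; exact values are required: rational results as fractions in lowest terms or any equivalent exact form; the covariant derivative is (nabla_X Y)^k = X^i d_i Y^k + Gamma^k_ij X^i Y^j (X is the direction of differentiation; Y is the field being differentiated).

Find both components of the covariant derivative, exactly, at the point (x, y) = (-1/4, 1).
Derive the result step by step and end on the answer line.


E = 1913/64, F = 1161/64, G = 793/64 at the point
E_x = -473/8, E_y = 215/8, F_x = -41/8, F_y = 479/16, G_x = 135/8, G_y = 27
EG - F^2 = 1321/32;  g^inv = (32/1321) * [[793/64, -1161/64], [-1161/64, 1913/64]]
first-kind symbols [ij,l] = (1/2)(d_i g_jl + d_j g_il - d_l g_ij): [xx,x] = E_x/2 = -473/16, [xx,y] = F_x - E_y/2 = -297/16, [xy,x] = E_y/2 = 215/16, [xy,y] = G_x/2 = 135/16, [yy,x] = F_y - G_x/2 = 43/2, [yy,y] = G_y/2 = 27/2
Gamma^x_ij = (G*[ij,x] - F*[ij,y])/(EG - F^2), Gamma^y_ij = (E*[ij,y] - F*[ij,x])/(EG - F^2)
Gamma_xxx = -946/1321, Gamma_xxy = 430/1321, Gamma_xyy = 688/1321, Gamma_yxx = -594/1321, Gamma_yxy = 270/1321, Gamma_yyy = 432/1321
X = (0, 1/2), Y = (-29/8, 11/4) at the point

Answer: (nabla_X Y)^x = -25075/21136, (nabla_X Y)^y = 29899/10568


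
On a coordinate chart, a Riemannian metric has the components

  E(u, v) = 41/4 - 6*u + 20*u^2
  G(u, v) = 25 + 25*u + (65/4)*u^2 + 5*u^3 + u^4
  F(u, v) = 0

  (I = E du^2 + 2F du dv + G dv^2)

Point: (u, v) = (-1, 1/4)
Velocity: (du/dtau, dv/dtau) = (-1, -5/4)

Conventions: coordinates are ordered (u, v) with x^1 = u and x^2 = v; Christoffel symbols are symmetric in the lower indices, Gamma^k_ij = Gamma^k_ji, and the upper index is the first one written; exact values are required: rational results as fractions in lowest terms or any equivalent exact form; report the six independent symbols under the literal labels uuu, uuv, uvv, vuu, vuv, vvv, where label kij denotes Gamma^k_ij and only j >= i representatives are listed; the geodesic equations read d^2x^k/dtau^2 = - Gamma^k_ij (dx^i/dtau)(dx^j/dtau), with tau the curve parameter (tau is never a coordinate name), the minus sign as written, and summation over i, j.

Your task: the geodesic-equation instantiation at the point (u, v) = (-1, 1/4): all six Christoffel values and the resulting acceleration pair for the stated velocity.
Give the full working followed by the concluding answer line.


E = 145/4, F = 0, G = 49/4 at the point
E_u = -46, E_v = 0, F_u = 0, F_v = 0, G_u = 7/2, G_v = 0
EG - F^2 = 7105/16;  g^inv = (16/7105) * [[49/4, 0], [0, 145/4]]
first-kind symbols [ij,l] = (1/2)(d_i g_jl + d_j g_il - d_l g_ij): [uu,u] = E_u/2 = -23, [uu,v] = F_u - E_v/2 = 0, [uv,u] = E_v/2 = 0, [uv,v] = G_u/2 = 7/4, [vv,u] = F_v - G_u/2 = -7/4, [vv,v] = G_v/2 = 0
Gamma^u_ij = (G*[ij,u] - F*[ij,v])/(EG - F^2), Gamma^v_ij = (E*[ij,v] - F*[ij,u])/(EG - F^2)
Gamma_uuu = -92/145, Gamma_uuv = 0, Gamma_uvv = -7/145, Gamma_vuu = 0, Gamma_vuv = 1/7, Gamma_vvv = 0
d^2u/dtau^2 = -(Gamma_uuu*(-1)^2 + 2*Gamma_uuv*(-1)*(-5/4) + Gamma_uvv*(-5/4)^2) = 1647/2320
d^2v/dtau^2 = -(Gamma_vuu*(-1)^2 + 2*Gamma_vuv*(-1)*(-5/4) + Gamma_vvv*(-5/4)^2) = -5/14

Answer: Gamma_uuu = -92/145, Gamma_uuv = 0, Gamma_uvv = -7/145, Gamma_vuu = 0, Gamma_vuv = 1/7, Gamma_vvv = 0; accelerations (d^2u/dtau^2, d^2v/dtau^2) = (1647/2320, -5/14)


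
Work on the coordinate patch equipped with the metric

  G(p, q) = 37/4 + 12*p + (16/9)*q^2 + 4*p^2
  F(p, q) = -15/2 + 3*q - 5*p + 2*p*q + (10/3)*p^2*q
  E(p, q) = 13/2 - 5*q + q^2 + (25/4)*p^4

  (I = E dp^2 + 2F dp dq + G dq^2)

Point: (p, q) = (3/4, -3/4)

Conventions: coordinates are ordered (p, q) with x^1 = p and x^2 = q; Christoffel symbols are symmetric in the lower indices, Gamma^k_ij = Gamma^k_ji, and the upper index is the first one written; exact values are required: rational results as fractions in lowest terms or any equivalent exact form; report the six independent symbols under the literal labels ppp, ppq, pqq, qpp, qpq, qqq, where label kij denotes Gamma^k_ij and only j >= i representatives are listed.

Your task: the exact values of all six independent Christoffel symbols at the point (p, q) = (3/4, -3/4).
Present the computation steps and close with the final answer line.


E = 13097/1024, F = -513/32, G = 43/2 at the point
E_p = 675/64, E_q = -13/2, F_p = -41/4, F_q = 51/8, G_p = 18, G_q = -8/3
EG - F^2 = 36833/2048;  g^inv = (2048/36833) * [[43/2, 513/32], [513/32, 13097/1024]]
first-kind symbols [ij,l] = (1/2)(d_i g_jl + d_j g_il - d_l g_ij): [pp,p] = E_p/2 = 675/128, [pp,q] = F_p - E_q/2 = -7, [pq,p] = E_q/2 = -13/4, [pq,q] = G_p/2 = 9, [qq,p] = F_q - G_p/2 = -21/8, [qq,q] = G_q/2 = -4/3
Gamma^p_ij = (G*[ij,p] - F*[ij,q])/(EG - F^2), Gamma^q_ij = (E*[ij,q] - F*[ij,p])/(EG - F^2)

Answer: Gamma_ppp = 2376/36833, Gamma_ppq = 152384/36833, Gamma_pqq = -159360/36833, Gamma_qpp = -20441/73666, Gamma_qpq = 129042/36833, Gamma_qqq = -363328/110499


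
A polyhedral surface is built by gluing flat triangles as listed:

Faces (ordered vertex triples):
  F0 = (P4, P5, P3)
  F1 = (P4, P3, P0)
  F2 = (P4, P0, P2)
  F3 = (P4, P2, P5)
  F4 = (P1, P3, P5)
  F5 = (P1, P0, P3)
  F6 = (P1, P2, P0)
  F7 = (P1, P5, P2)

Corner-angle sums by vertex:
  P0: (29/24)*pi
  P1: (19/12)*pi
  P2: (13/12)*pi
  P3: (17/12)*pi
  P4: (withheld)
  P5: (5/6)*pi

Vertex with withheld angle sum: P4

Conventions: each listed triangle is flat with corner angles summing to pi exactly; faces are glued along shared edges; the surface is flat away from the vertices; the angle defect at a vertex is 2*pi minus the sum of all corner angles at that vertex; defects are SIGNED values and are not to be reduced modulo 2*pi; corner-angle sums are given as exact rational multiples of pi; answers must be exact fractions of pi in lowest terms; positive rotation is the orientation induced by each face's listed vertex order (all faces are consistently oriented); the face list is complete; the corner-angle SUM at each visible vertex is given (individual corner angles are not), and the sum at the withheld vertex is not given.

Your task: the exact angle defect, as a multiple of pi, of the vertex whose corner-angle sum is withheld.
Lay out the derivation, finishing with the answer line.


V = 6, E = 12, F = 8; chi = V - E + F = 2
Gauss-Bonnet: total defect = 2*pi*chi = 4*pi; visible defects sum to (31/8)*pi

Answer: defect(P4) = pi/8


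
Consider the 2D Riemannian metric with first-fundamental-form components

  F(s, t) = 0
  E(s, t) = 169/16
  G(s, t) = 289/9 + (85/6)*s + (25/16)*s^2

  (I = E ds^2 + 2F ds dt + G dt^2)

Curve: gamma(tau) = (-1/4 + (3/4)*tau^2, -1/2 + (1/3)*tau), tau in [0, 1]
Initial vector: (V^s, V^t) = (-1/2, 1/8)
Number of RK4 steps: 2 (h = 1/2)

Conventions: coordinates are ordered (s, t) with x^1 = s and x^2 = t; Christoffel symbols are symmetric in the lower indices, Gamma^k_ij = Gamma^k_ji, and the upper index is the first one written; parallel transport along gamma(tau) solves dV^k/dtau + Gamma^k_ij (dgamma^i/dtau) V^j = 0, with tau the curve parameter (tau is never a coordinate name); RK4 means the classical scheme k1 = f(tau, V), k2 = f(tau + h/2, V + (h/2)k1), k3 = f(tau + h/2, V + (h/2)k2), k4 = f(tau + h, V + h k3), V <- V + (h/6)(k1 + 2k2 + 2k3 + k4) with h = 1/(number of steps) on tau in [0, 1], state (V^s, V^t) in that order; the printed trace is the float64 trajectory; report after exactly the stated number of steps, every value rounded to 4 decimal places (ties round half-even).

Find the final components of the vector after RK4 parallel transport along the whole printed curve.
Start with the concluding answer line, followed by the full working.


Answer: V^s = -0.4696, V^t = 0.1385

gamma'(tau) = ((3/2)*tau, 1/3); f(tau, V)^k = -Gamma^k_ij(gamma(tau)) gamma'^i(tau) V^j; h = 1/2; intermediate values shown to 6 dp
curve data and Christoffel symbols at the stage parameters:
  tau = 0.000000: gamma = (-0.250000, -0.500000), gamma' = (0.000000, 0.333333); Gamma_sss = 0.000000, Gamma_sst = 0.000000, Gamma_stt = -0.633629, Gamma_tss = 0.000000, Gamma_tst = 0.233463, Gamma_ttt = 0.000000
  tau = 0.250000: gamma = (-0.203125, -0.416667), gamma' = (0.375000, 0.333333); Gamma_sss = 0.000000, Gamma_sst = 0.000000, Gamma_stt = -0.640563, Gamma_tss = 0.000000, Gamma_tst = 0.230936, Gamma_ttt = 0.000000
  tau = 0.500000: gamma = (-0.062500, -0.333333), gamma' = (0.750000, 0.333333); Gamma_sss = 0.000000, Gamma_sst = 0.000000, Gamma_stt = -0.661366, Gamma_tss = 0.000000, Gamma_tst = 0.223672, Gamma_ttt = 0.000000
  tau = 0.750000: gamma = (0.171875, -0.250000), gamma' = (1.125000, 0.333333); Gamma_sss = 0.000000, Gamma_sst = 0.000000, Gamma_stt = -0.696037, Gamma_tss = 0.000000, Gamma_tst = 0.212530, Gamma_ttt = 0.000000
  tau = 1.000000: gamma = (0.500000, -0.166667), gamma' = (1.500000, 0.333333); Gamma_sss = 0.000000, Gamma_sst = 0.000000, Gamma_stt = -0.744576, Gamma_tss = 0.000000, Gamma_tst = 0.198675, Gamma_ttt = 0.000000
step 0: V^s = -0.5000, V^t = 0.1250
step 1: k1 = (0.026401, 0.038911), k2 = (0.028767, 0.026314), k3 = (0.028095, 0.026541), k4 = (0.030482, 0.013036); V <- V + (h/6)(k1 + 2k2 + 2k3 + k4): V^s = -0.4858, V^t = 0.1381
step 2: k1 = (0.030453, 0.013045), k2 = (0.032806, 0.000067), k3 = (0.032054, 0.000801), k4 = (0.034384, -0.010177); V <- V + (h/6)(k1 + 2k2 + 2k3 + k4): V^s = -0.4696, V^t = 0.1385


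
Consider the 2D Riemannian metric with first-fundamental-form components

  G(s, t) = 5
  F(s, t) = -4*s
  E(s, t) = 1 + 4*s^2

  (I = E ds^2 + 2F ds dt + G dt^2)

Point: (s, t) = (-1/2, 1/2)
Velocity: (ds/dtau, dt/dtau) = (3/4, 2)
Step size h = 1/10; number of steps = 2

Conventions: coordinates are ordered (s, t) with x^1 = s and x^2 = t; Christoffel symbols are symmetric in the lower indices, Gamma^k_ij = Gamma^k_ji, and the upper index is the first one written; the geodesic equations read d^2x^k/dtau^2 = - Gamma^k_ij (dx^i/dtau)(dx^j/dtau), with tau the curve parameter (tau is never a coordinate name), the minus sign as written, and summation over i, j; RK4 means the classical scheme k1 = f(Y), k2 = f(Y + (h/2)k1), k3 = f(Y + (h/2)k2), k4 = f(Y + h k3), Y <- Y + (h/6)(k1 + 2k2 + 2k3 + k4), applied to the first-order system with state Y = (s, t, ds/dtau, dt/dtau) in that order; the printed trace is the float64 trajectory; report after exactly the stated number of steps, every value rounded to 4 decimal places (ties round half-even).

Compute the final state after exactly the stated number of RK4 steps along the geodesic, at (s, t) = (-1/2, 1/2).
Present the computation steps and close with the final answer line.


f(Y) = (ds/dtau, dt/dtau, -Gamma^s_ij Y'^i Y'^j, -Gamma^t_ij Y'^i Y'^j) with the Gammas evaluated at the stage position; h = 0.100000; intermediate values shown to 6 dp
step 0: s = -0.5000, t = 0.5000, ds/dtau = 0.7500, dt/dtau = 2.0000
step 1:
  k1: at (s, t) = (-0.500000, 0.500000), (ds/dtau, dt/dtau) = (0.750000, 2.000000); Gamma_sss = -0.333333, Gamma_sst = 0.000000, Gamma_stt = 0.000000, Gamma_tss = -0.666667, Gamma_tst = 0.000000, Gamma_ttt = 0.000000; k1 = (0.750000, 2.000000, 0.187500, 0.375000)
  k2: at (s, t) = (-0.462500, 0.600000), (ds/dtau, dt/dtau) = (0.759375, 2.018750); Gamma_sss = -0.315936, Gamma_sst = 0.000000, Gamma_stt = 0.000000, Gamma_tss = -0.683104, Gamma_tst = 0.000000, Gamma_ttt = 0.000000; k2 = (0.759375, 2.018750, 0.182184, 0.393912)
  k3: at (s, t) = (-0.462031, 0.600938), (ds/dtau, dt/dtau) = (0.759109, 2.019696); Gamma_sss = -0.315709, Gamma_sst = 0.000000, Gamma_stt = 0.000000, Gamma_tss = -0.683306, Gamma_tst = 0.000000, Gamma_ttt = 0.000000; k3 = (0.759109, 2.019696, 0.181926, 0.393753)
  k4: at (s, t) = (-0.424089, 0.701970), (ds/dtau, dt/dtau) = (0.768193, 2.039375); Gamma_sss = -0.296597, Gamma_sst = 0.000000, Gamma_stt = 0.000000, Gamma_tss = -0.699373, Gamma_tst = 0.000000, Gamma_ttt = 0.000000; k4 = (0.768193, 2.039375, 0.175028, 0.412714)
  Y <- Y + (h/6)(k1 + 2k2 + 2k3 + k4): s = -0.4241, t = 0.7019, ds/dtau = 0.7682, dt/dtau = 2.0394
step 2:
  k1: at (s, t) = (-0.424081, 0.701938), (ds/dtau, dt/dtau) = (0.768179, 2.039384); Gamma_sss = -0.296592, Gamma_sst = 0.000000, Gamma_stt = 0.000000, Gamma_tss = -0.699377, Gamma_tst = 0.000000, Gamma_ttt = 0.000000; k1 = (0.768179, 2.039384, 0.175019, 0.412702)
  k2: at (s, t) = (-0.385672, 0.803907), (ds/dtau, dt/dtau) = (0.776930, 2.060019); Gamma_sss = -0.275727, Gamma_sst = 0.000000, Gamma_stt = 0.000000, Gamma_tss = -0.714928, Gamma_tst = 0.000000, Gamma_ttt = 0.000000; k2 = (0.776930, 2.060019, 0.166435, 0.431545)
  k3: at (s, t) = (-0.385234, 0.804939), (ds/dtau, dt/dtau) = (0.776501, 2.060961); Gamma_sss = -0.275481, Gamma_sst = 0.000000, Gamma_stt = 0.000000, Gamma_tss = -0.715100, Gamma_tst = 0.000000, Gamma_ttt = 0.000000; k3 = (0.776501, 2.060961, 0.166102, 0.431172)
  k4: at (s, t) = (-0.346431, 0.908034), (ds/dtau, dt/dtau) = (0.784789, 2.082501); Gamma_sss = -0.252866, Gamma_sst = 0.000000, Gamma_stt = 0.000000, Gamma_tss = -0.729919, Gamma_tst = 0.000000, Gamma_ttt = 0.000000; k4 = (0.784789, 2.082501, 0.155739, 0.449553)
  Y <- Y + (h/6)(k1 + 2k2 + 2k3 + k4): s = -0.3464, t = 0.9080, ds/dtau = 0.7848, dt/dtau = 2.0825

Answer: s = -0.3464, t = 0.9080, ds/dtau = 0.7848, dt/dtau = 2.0825


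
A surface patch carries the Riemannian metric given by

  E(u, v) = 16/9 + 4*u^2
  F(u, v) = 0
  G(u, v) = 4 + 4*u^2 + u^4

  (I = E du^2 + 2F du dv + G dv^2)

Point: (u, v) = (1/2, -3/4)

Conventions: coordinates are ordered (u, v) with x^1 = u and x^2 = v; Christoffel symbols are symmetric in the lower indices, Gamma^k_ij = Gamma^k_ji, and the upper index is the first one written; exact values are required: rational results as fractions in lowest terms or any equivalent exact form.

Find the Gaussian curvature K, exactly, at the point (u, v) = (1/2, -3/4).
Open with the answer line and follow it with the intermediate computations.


Answer: K = -128/625

E = 25/9, F = 0, G = 81/16, EG - F^2 = 225/16 at the point
E_u = 4, E_v = 0, F_u = 0, F_v = 0, G_u = 9/2, G_v = 0
E_vv = 0, F_uv = 0, G_uu = 11
Evaluate Brioschi's two determinant matrices M1, M2 and divide by (EG - F^2)^2.
M1 = [[-E_vv/2 + F_uv - G_uu/2, E_u/2, F_u - E_v/2], [F_v - G_u/2, E, F], [G_v/2, F, G]] = [[-11/2, 2, 0], [-9/4, 25/9, 0], [0, 0, 81/16]]; det M1 = -873/16
M2 = [[0, E_v/2, G_u/2], [E_v/2, E, F], [G_u/2, F, G]] = [[0, 0, 9/4], [0, 25/9, 0], [9/4, 0, 81/16]]; det M2 = -225/16
det M1 - det M2 = -81/2; K = -81/2 / (225/16)^2 = -128/625


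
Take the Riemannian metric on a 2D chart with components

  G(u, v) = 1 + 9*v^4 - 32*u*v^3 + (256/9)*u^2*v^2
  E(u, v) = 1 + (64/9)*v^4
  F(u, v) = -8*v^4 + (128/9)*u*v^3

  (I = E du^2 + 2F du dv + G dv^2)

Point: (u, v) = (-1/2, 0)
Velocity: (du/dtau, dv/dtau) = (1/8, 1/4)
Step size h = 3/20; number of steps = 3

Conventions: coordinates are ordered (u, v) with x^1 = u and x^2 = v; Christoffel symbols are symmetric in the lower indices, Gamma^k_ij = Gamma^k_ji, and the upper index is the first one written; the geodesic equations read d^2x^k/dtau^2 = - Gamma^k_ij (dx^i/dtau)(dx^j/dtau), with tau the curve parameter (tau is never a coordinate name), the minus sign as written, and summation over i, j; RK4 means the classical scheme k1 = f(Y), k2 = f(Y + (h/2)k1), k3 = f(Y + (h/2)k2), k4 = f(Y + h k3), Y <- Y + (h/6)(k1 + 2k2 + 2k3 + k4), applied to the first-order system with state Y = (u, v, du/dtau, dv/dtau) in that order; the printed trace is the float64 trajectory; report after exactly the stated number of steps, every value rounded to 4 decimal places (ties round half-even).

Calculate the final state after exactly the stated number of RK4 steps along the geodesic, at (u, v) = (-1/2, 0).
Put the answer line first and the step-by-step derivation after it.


Answer: u = -0.4437, v = 0.1110, du/dtau = 0.1257, dv/dtau = 0.2403

f(Y) = (du/dtau, dv/dtau, -Gamma^u_ij Y'^i Y'^j, -Gamma^v_ij Y'^i Y'^j) with the Gammas evaluated at the stage position; h = 0.150000; intermediate values shown to 6 dp
step 0: u = -0.5000, v = 0.0000, du/dtau = 0.1250, dv/dtau = 0.2500
step 1:
  k1: at (u, v) = (-0.500000, 0.000000), (du/dtau, dv/dtau) = (0.125000, 0.250000); Gamma_uuu = 0.000000, Gamma_uuv = 0.000000, Gamma_uvv = 0.000000, Gamma_vuu = 0.000000, Gamma_vuv = 0.000000, Gamma_vvv = 0.000000; k1 = (0.125000, 0.250000, 0.000000, 0.000000)
  k2: at (u, v) = (-0.490625, 0.018750), (du/dtau, dv/dtau) = (0.125000, 0.250000); Gamma_uuu = 0.000000, Gamma_uuv = 0.000094, Gamma_uvv = -0.002552, Gamma_vuu = 0.000000, Gamma_vuv = -0.004999, Gamma_vvv = 0.136435; k2 = (0.125000, 0.250000, 0.000154, -0.008215)
  k3: at (u, v) = (-0.490625, 0.018750), (du/dtau, dv/dtau) = (0.125012, 0.249384); Gamma_uuu = 0.000000, Gamma_uuv = 0.000094, Gamma_uvv = -0.002552, Gamma_vuu = 0.000000, Gamma_vuv = -0.004999, Gamma_vvv = 0.136435; k3 = (0.125012, 0.249384, 0.000153, -0.008174)
  k4: at (u, v) = (-0.481248, 0.037408), (du/dtau, dv/dtau) = (0.125023, 0.248774); Gamma_uuu = 0.000000, Gamma_uuv = 0.000737, Gamma_uvv = -0.010311, Gamma_vuu = 0.000000, Gamma_vuv = -0.019794, Gamma_vvv = 0.276913; k4 = (0.125023, 0.248774, 0.000592, -0.015906)
  Y <- Y + (h/6)(k1 + 2k2 + 2k3 + k4): u = -0.4812, v = 0.0374, du/dtau = 0.1250, dv/dtau = 0.2488
step 2:
  k1: at (u, v) = (-0.481249, 0.037439), (du/dtau, dv/dtau) = (0.125030, 0.248783); Gamma_uuu = 0.000000, Gamma_uuv = 0.000739, Gamma_uvv = -0.010329, Gamma_vuu = 0.000000, Gamma_vuv = -0.019827, Gamma_vvv = 0.277166; k1 = (0.125030, 0.248783, 0.000593, -0.015921)
  k2: at (u, v) = (-0.471872, 0.056097), (du/dtau, dv/dtau) = (0.125075, 0.247589); Gamma_uuu = 0.000000, Gamma_uuv = 0.002455, Gamma_uvv = -0.023411, Gamma_vuu = 0.000000, Gamma_vuv = -0.044060, Gamma_vvv = 0.420186; k2 = (0.125075, 0.247589, 0.001283, -0.023029)
  k3: at (u, v) = (-0.471868, 0.056008), (du/dtau, dv/dtau) = (0.125126, 0.247056); Gamma_uuu = 0.000000, Gamma_uuv = 0.002443, Gamma_uvv = -0.023333, Gamma_vuu = 0.000000, Gamma_vuv = -0.043918, Gamma_vvv = 0.419420; k3 = (0.125126, 0.247056, 0.001273, -0.022885)
  k4: at (u, v) = (-0.462480, 0.074497), (du/dtau, dv/dtau) = (0.125221, 0.245350); Gamma_uuu = 0.000000, Gamma_uuv = 0.005652, Gamma_uvv = -0.041445, Gamma_vuu = 0.000000, Gamma_vuv = -0.076532, Gamma_vvv = 0.561213; k4 = (0.125221, 0.245350, 0.002148, -0.029081)
  Y <- Y + (h/6)(k1 + 2k2 + 2k3 + k4): u = -0.4625, v = 0.0745, du/dtau = 0.1252, dv/dtau = 0.2454
step 3:
  k1: at (u, v) = (-0.462483, 0.074524), (du/dtau, dv/dtau) = (0.125226, 0.245362); Gamma_uuu = 0.000000, Gamma_uuv = 0.005658, Gamma_uvv = -0.041477, Gamma_vuu = 0.000000, Gamma_vuv = -0.076588, Gamma_vvv = 0.561455; k1 = (0.125226, 0.245362, 0.002149, -0.029095)
  k2: at (u, v) = (-0.453091, 0.092926), (du/dtau, dv/dtau) = (0.125388, 0.243180); Gamma_uuu = 0.000000, Gamma_uuv = 0.010734, Gamma_uvv = -0.064410, Gamma_vuu = 0.000000, Gamma_vuv = -0.116745, Gamma_vvv = 0.700562; k2 = (0.125388, 0.243180, 0.003154, -0.034309)
  k3: at (u, v) = (-0.453078, 0.092763), (du/dtau, dv/dtau) = (0.125463, 0.242789); Gamma_uuu = 0.000000, Gamma_uuv = 0.010679, Gamma_uvv = -0.064176, Gamma_vuu = 0.000000, Gamma_vuv = -0.116337, Gamma_vvv = 0.699103; k3 = (0.125463, 0.242789, 0.003132, -0.034122)
  k4: at (u, v) = (-0.443663, 0.110942), (du/dtau, dv/dtau) = (0.125696, 0.240244); Gamma_uuu = 0.000000, Gamma_uuv = 0.017805, Gamma_uvv = -0.091233, Gamma_vuu = 0.000000, Gamma_vuv = -0.162435, Gamma_vvv = 0.832325; k4 = (0.125696, 0.240244, 0.004190, -0.038229)
  Y <- Y + (h/6)(k1 + 2k2 + 2k3 + k4): u = -0.4437, v = 0.1110, du/dtau = 0.1257, dv/dtau = 0.2403
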